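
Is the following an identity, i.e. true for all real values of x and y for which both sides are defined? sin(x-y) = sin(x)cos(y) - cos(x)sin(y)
Claim: sin(x-y) = sin(x)cos(y) - cos(x)sin(y).
Reasoning: Replace y by -y in sin(x+y) = sin(x)cos(y) + cos(x)sin(y) and use cos(-y) = cos(y), sin(-y) = -sin(y): sin(x-y) = sin(x)cos(y) - cos(x)sin(y).
So the two sides agree for all real values of x and y for which both sides are defined.

Conclusion: Yes, this is an identity.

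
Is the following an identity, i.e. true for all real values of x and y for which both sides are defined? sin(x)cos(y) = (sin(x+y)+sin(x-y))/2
Yes, this is an identity.

Claim: sin(x)cos(y) = (sin(x+y)+sin(x-y))/2.
Reasoning: sin(x+y) = sin(x)cos(y) + cos(x)sin(y) and sin(x-y) = sin(x)cos(y) - cos(x)sin(y). Adding, sin(x+y) + sin(x-y) = 2sin(x)cos(y); divide by 2.
So the two sides agree for all real values of x and y for which both sides are defined.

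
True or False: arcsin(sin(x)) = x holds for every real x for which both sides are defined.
False.

Claim: arcsin(sin(x)) = x.
Test a specific point where both sides are defined: x = π.
LHS = arcsin(sin(x)) ≈ 0.0000
RHS = x ≈ 3.1416
Since 0.0000 ≠ 3.1416, the equation fails at this point, so it cannot hold for every real x for which both sides are defined.
arcsin only returns values in [-π/2, π/2], so arcsin(sin(x)) = x holds only for x in that interval, not for all real x.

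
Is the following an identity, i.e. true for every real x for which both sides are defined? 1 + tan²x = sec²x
Yes, this is an identity.

Claim: 1 + tan²x = sec²x.
Reasoning: Start from sin²x + cos²x = 1 and divide every term by cos²x (allowed wherever tan x and sec x are defined): tan²x + 1 = 1/cos²x = sec²x.
So the two sides agree for every real x for which both sides are defined.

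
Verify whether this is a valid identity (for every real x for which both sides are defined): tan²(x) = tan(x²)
No, this is NOT an identity.

Claim: tan²(x) = tan(x²).
Test a specific point where both sides are defined: x = -π/6.
LHS = tan²(x) ≈ 0.3333
RHS = tan(x²) ≈ 0.2812
Since 0.3333 ≠ 0.2812, the equation fails at this point, so it cannot hold for every real x for which both sides are defined.
tan²(x) means (tan x)², squaring the output; tan(x²) squares the input. These are different functions.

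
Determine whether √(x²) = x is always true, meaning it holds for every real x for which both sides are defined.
No, this is NOT an identity.

Claim: √(x²) = x.
Test a specific point where both sides are defined: x = -2.
LHS = √(x²) ≈ 2.0000
RHS = x ≈ -2.0000
Since 2.0000 ≠ -2.0000, the equation fails at this point, so it cannot hold for every real x for which both sides are defined.
√(x²) = |x|, which differs from x whenever x < 0 (both sides are defined for every real x).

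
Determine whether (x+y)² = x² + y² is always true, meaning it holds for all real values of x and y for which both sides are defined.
No, this is NOT an identity.

Claim: (x+y)² = x² + y².
Test a specific point where both sides are defined: x = 3, y = 2.
LHS = (x+y)² ≈ 25.0000
RHS = x² + y² ≈ 13.0000
Since 25.0000 ≠ 13.0000, the equation fails at this point, so it cannot hold for all real values of x and y for which both sides are defined.
The correct expansion is (x+y)² = x² + 2xy + y²; the cross term 2xy is missing.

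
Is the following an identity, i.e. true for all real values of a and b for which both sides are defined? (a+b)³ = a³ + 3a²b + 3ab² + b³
Yes, this is an identity.

Claim: (a+b)³ = a³ + 3a²b + 3ab² + b³.
Reasoning: (a+b)³ = (a+b)(a+b)² = (a+b)(a² + 2ab + b²) = a³ + 2a²b + ab² + a²b + 2ab² + b³ = a³ + 3a²b + 3ab² + b³.
So the two sides agree for all real values of a and b for which both sides are defined.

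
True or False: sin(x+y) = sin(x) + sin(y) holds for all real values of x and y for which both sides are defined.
Claim: sin(x+y) = sin(x) + sin(y).
Test a specific point where both sides are defined: x = π/4, y = π/3.
LHS = sin(x+y) ≈ 0.9659
RHS = sin(x) + sin(y) ≈ 1.5731
Since 0.9659 ≠ 1.5731, the equation fails at this point, so it cannot hold for all real values of x and y for which both sides are defined.
The correct expansion is sin(x+y) = sin(x)cos(y) + cos(x)sin(y); sine is not additive.

Conclusion: False.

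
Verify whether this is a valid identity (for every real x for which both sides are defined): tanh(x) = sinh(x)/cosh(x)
Claim: tanh(x) = sinh(x)/cosh(x).
Reasoning: tanh(x) is defined as sinh(x)/cosh(x) = (e^x - e^-x)/(e^x + e^-x); cosh(x) ≥ 1 is never zero, so this holds for every real x.
So the two sides agree for every real x for which both sides are defined.

Conclusion: Yes, this is an identity.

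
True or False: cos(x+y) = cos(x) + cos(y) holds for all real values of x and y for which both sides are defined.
False.

Claim: cos(x+y) = cos(x) + cos(y).
Test a specific point where both sides are defined: x = π/6, y = -π/2.
LHS = cos(x+y) ≈ 0.5000
RHS = cos(x) + cos(y) ≈ 0.8660
Since 0.5000 ≠ 0.8660, the equation fails at this point, so it cannot hold for all real values of x and y for which both sides are defined.
The correct expansion is cos(x+y) = cos(x)cos(y) - sin(x)sin(y); cosine is not additive.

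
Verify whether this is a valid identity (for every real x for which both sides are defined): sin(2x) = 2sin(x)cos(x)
Yes, this is an identity.

Claim: sin(2x) = 2sin(x)cos(x).
Reasoning: Put y = x in the addition formula sin(x+y) = sin(x)cos(y) + cos(x)sin(y): sin(2x) = sin(x)cos(x) + cos(x)sin(x) = 2sin(x)cos(x).
So the two sides agree for every real x for which both sides are defined.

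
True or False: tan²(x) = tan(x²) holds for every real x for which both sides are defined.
False.

Claim: tan²(x) = tan(x²).
Test a specific point where both sides are defined: x = -π/4.
LHS = tan²(x) ≈ 1.0000
RHS = tan(x²) ≈ 0.7092
Since 1.0000 ≠ 0.7092, the equation fails at this point, so it cannot hold for every real x for which both sides are defined.
tan²(x) means (tan x)², squaring the output; tan(x²) squares the input. These are different functions.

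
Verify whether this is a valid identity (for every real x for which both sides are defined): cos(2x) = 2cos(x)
Claim: cos(2x) = 2cos(x).
Test a specific point where both sides are defined: x = -π/4.
LHS = cos(2x) ≈ 0.0000
RHS = 2cos(x) ≈ 1.4142
Since 0.0000 ≠ 1.4142, the equation fails at this point, so it cannot hold for every real x for which both sides are defined.
The correct double-angle formula is cos(2x) = cos²x - sin²x.

Conclusion: No, this is NOT an identity.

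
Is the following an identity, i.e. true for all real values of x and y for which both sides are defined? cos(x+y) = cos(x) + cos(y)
No, this is NOT an identity.

Claim: cos(x+y) = cos(x) + cos(y).
Test a specific point where both sides are defined: x = 2π/3, y = π/2.
LHS = cos(x+y) ≈ -0.8660
RHS = cos(x) + cos(y) ≈ -0.5000
Since -0.8660 ≠ -0.5000, the equation fails at this point, so it cannot hold for all real values of x and y for which both sides are defined.
The correct expansion is cos(x+y) = cos(x)cos(y) - sin(x)sin(y); cosine is not additive.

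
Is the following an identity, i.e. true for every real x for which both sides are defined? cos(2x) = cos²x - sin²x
Claim: cos(2x) = cos²x - sin²x.
Reasoning: Put y = x in the addition formula cos(x+y) = cos(x)cos(y) - sin(x)sin(y): cos(2x) = cos²x - sin²x.
So the two sides agree for every real x for which both sides are defined.

Conclusion: Yes, this is an identity.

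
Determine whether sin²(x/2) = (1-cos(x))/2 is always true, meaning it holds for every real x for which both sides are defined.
Yes, this is an identity.

Claim: sin²(x/2) = (1-cos(x))/2.
Reasoning: Use cos(2θ) = 1 - 2sin²θ with θ = x/2: cos(x) = 1 - 2sin²(x/2). Solving for sin²(x/2) gives (1 - cos(x))/2.
So the two sides agree for every real x for which both sides are defined.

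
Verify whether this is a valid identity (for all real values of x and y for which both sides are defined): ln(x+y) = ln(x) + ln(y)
Claim: ln(x+y) = ln(x) + ln(y).
Test a specific point where both sides are defined: x = 2, y = 5.
LHS = ln(x+y) ≈ 1.9459
RHS = ln(x) + ln(y) ≈ 2.3026
Since 1.9459 ≠ 2.3026, the equation fails at this point, so it cannot hold for all real values of x and y for which both sides are defined.
ln(x) + ln(y) = ln(xy), not ln(x+y).

Conclusion: No, this is NOT an identity.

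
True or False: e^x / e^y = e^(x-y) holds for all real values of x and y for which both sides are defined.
Claim: e^x / e^y = e^(x-y).
Reasoning: 1/e^y = e^(-y), so e^x / e^y = e^x · e^(-y) = e^(x + (-y)) = e^(x-y) by the product rule for exponents.
So the two sides agree for all real values of x and y for which both sides are defined.

Conclusion: True.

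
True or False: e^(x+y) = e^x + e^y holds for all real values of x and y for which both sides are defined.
False.

Claim: e^(x+y) = e^x + e^y.
Test a specific point where both sides are defined: x = 4, y = 3/2.
LHS = e^(x+y) ≈ 244.6919
RHS = e^x + e^y ≈ 59.0798
Since 244.6919 ≠ 59.0798, the equation fails at this point, so it cannot hold for all real values of x and y for which both sides are defined.
The correct rule is e^(x+y) = e^x · e^y (a product, not a sum).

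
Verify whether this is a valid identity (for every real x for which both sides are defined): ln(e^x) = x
Claim: ln(e^x) = x.
Reasoning: ln is the inverse of the exponential: ln(e^x) asks for the exponent p with e^p = e^x, and since e^p is one-to-one that exponent is p = x.
So the two sides agree for every real x for which both sides are defined.

Conclusion: Yes, this is an identity.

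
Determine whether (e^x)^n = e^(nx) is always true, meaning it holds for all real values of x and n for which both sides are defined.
Yes, this is an identity.

Claim: (e^x)^n = e^(nx).
Reasoning: e^x is a positive real number, and for a positive base B and real exponent n, B^n = e^(n·ln B). With B = e^x, ln B = x, so (e^x)^n = e^(n·x).
So the two sides agree for all real values of x and n for which both sides are defined.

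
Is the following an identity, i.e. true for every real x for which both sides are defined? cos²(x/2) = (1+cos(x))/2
Yes, this is an identity.

Claim: cos²(x/2) = (1+cos(x))/2.
Reasoning: Use cos(2θ) = 2cos²θ - 1 with θ = x/2: cos(x) = 2cos²(x/2) - 1. Solving for cos²(x/2) gives (1 + cos(x))/2.
So the two sides agree for every real x for which both sides are defined.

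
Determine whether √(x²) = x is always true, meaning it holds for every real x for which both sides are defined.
Claim: √(x²) = x.
Test a specific point where both sides are defined: x = -2.
LHS = √(x²) ≈ 2.0000
RHS = x ≈ -2.0000
Since 2.0000 ≠ -2.0000, the equation fails at this point, so it cannot hold for every real x for which both sides are defined.
√(x²) = |x|, which differs from x whenever x < 0 (both sides are defined for every real x).

Conclusion: No, this is NOT an identity.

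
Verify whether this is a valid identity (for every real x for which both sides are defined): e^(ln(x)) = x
Yes, this is an identity.

Claim: e^(ln(x)) = x.
Reasoning: For x > 0, ln(x) is by definition the exponent p such that e^p = x. Raising e to that exponent therefore returns x: e^(ln x) = x.
So the two sides agree for every real x for which both sides are defined.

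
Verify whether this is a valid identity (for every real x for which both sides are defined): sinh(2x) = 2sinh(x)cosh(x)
Yes, this is an identity.

Claim: sinh(2x) = 2sinh(x)cosh(x).
Reasoning: 2sinh(x)cosh(x) = 2 · (e^x - e^-x)/2 · (e^x + e^-x)/2 = (e^(2x) - e^(-2x))/2 = sinh(2x).
So the two sides agree for every real x for which both sides are defined.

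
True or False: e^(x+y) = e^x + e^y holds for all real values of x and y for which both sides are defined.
Claim: e^(x+y) = e^x + e^y.
Test a specific point where both sides are defined: x = 4, y = 1/2.
LHS = e^(x+y) ≈ 90.0171
RHS = e^x + e^y ≈ 56.2469
Since 90.0171 ≠ 56.2469, the equation fails at this point, so it cannot hold for all real values of x and y for which both sides are defined.
The correct rule is e^(x+y) = e^x · e^y (a product, not a sum).

Conclusion: False.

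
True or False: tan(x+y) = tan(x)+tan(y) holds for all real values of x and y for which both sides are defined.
False.

Claim: tan(x+y) = tan(x)+tan(y).
Test a specific point where both sides are defined: x = π/4, y = π/6.
LHS = tan(x+y) ≈ 3.7321
RHS = tan(x)+tan(y) ≈ 1.5774
Since 3.7321 ≠ 1.5774, the equation fails at this point, so it cannot hold for all real values of x and y for which both sides are defined.
The correct formula is tan(x+y) = (tan(x) + tan(y))/(1 - tan(x)tan(y)).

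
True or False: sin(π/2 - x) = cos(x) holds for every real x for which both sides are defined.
True.

Claim: sin(π/2 - x) = cos(x).
Reasoning: Use sin(u - v) = sin(u)cos(v) - cos(u)sin(v) with u = π/2, v = x: sin(π/2)cos(x) - cos(π/2)sin(x) = 1·cos(x) - 0·sin(x) = cos(x).
So the two sides agree for every real x for which both sides are defined.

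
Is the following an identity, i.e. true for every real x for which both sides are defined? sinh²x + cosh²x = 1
No, this is NOT an identity.

Claim: sinh²x + cosh²x = 1.
Test a specific point where both sides are defined: x = 1.
LHS = sinh²x + cosh²x ≈ 3.7622
RHS = 1 ≈ 1.0000
Since 3.7622 ≠ 1.0000, the equation fails at this point, so it cannot hold for every real x for which both sides are defined.
The correct hyperbolic identity is cosh²x - sinh²x = 1 (a difference); the sum sinh²x + cosh²x equals cosh(2x).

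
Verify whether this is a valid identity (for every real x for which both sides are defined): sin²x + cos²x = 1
Yes, this is an identity.

Claim: sin²x + cos²x = 1.
Reasoning: The point (cos x, sin x) lies on the unit circle X² + Y² = 1, so cos²x + sin²x = 1 for every real x.
So the two sides agree for every real x for which both sides are defined.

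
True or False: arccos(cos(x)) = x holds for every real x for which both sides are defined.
False.

Claim: arccos(cos(x)) = x.
Test a specific point where both sides are defined: x = -π/6.
LHS = arccos(cos(x)) ≈ 0.5236
RHS = x ≈ -0.5236
Since 0.5236 ≠ -0.5236, the equation fails at this point, so it cannot hold for every real x for which both sides are defined.
arccos only returns values in [0, π], so arccos(cos(x)) = x holds only for x in that interval, not for all real x.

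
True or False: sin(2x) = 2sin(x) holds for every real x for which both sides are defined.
Claim: sin(2x) = 2sin(x).
Test a specific point where both sides are defined: x = π/2.
LHS = sin(2x) ≈ 0.0000
RHS = 2sin(x) ≈ 2.0000
Since 0.0000 ≠ 2.0000, the equation fails at this point, so it cannot hold for every real x for which both sides are defined.
The correct double-angle formula is sin(2x) = 2sin(x)cos(x).

Conclusion: False.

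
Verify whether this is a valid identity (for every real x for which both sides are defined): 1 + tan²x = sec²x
Yes, this is an identity.

Claim: 1 + tan²x = sec²x.
Reasoning: Start from sin²x + cos²x = 1 and divide every term by cos²x (allowed wherever tan x and sec x are defined): tan²x + 1 = 1/cos²x = sec²x.
So the two sides agree for every real x for which both sides are defined.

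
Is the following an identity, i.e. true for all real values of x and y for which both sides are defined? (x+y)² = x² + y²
No, this is NOT an identity.

Claim: (x+y)² = x² + y².
Test a specific point where both sides are defined: x = -1, y = -2.
LHS = (x+y)² ≈ 9.0000
RHS = x² + y² ≈ 5.0000
Since 9.0000 ≠ 5.0000, the equation fails at this point, so it cannot hold for all real values of x and y for which both sides are defined.
The correct expansion is (x+y)² = x² + 2xy + y²; the cross term 2xy is missing.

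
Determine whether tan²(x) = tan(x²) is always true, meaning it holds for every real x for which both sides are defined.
Claim: tan²(x) = tan(x²).
Test a specific point where both sides are defined: x = -π/6.
LHS = tan²(x) ≈ 0.3333
RHS = tan(x²) ≈ 0.2812
Since 0.3333 ≠ 0.2812, the equation fails at this point, so it cannot hold for every real x for which both sides are defined.
tan²(x) means (tan x)², squaring the output; tan(x²) squares the input. These are different functions.

Conclusion: No, this is NOT an identity.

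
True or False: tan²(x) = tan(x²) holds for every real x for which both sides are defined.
Claim: tan²(x) = tan(x²).
Test a specific point where both sides are defined: x = 2π/3.
LHS = tan²(x) ≈ 3.0000
RHS = tan(x²) ≈ 2.9590
Since 3.0000 ≠ 2.9590, the equation fails at this point, so it cannot hold for every real x for which both sides are defined.
tan²(x) means (tan x)², squaring the output; tan(x²) squares the input. These are different functions.

Conclusion: False.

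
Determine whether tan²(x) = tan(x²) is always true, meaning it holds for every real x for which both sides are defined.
No, this is NOT an identity.

Claim: tan²(x) = tan(x²).
Test a specific point where both sides are defined: x = π/4.
LHS = tan²(x) ≈ 1.0000
RHS = tan(x²) ≈ 0.7092
Since 1.0000 ≠ 0.7092, the equation fails at this point, so it cannot hold for every real x for which both sides are defined.
tan²(x) means (tan x)², squaring the output; tan(x²) squares the input. These are different functions.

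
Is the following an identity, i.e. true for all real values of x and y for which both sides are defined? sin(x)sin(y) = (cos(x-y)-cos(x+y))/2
Yes, this is an identity.

Claim: sin(x)sin(y) = (cos(x-y)-cos(x+y))/2.
Reasoning: cos(x-y) = cos(x)cos(y) + sin(x)sin(y) and cos(x+y) = cos(x)cos(y) - sin(x)sin(y). Subtracting, cos(x-y) - cos(x+y) = 2sin(x)sin(y); divide by 2.
So the two sides agree for all real values of x and y for which both sides are defined.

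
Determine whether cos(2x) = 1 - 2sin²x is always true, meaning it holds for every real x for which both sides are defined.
Claim: cos(2x) = 1 - 2sin²x.
Reasoning: cos(2x) = cos²x - sin²x. Replace cos²x by 1 - sin²x: (1 - sin²x) - sin²x = 1 - 2sin²x.
So the two sides agree for every real x for which both sides are defined.

Conclusion: Yes, this is an identity.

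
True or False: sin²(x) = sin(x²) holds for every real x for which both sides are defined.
False.

Claim: sin²(x) = sin(x²).
Test a specific point where both sides are defined: x = -π/2.
LHS = sin²(x) ≈ 1.0000
RHS = sin(x²) ≈ 0.6243
Since 1.0000 ≠ 0.6243, the equation fails at this point, so it cannot hold for every real x for which both sides are defined.
sin²(x) means (sin x)², squaring the output; sin(x²) squares the input. These are different functions.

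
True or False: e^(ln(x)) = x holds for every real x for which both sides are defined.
True.

Claim: e^(ln(x)) = x.
Reasoning: For x > 0, ln(x) is by definition the exponent p such that e^p = x. Raising e to that exponent therefore returns x: e^(ln x) = x.
So the two sides agree for every real x for which both sides are defined.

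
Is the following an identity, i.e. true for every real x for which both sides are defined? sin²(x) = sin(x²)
Claim: sin²(x) = sin(x²).
Test a specific point where both sides are defined: x = π/2.
LHS = sin²(x) ≈ 1.0000
RHS = sin(x²) ≈ 0.6243
Since 1.0000 ≠ 0.6243, the equation fails at this point, so it cannot hold for every real x for which both sides are defined.
sin²(x) means (sin x)², squaring the output; sin(x²) squares the input. These are different functions.

Conclusion: No, this is NOT an identity.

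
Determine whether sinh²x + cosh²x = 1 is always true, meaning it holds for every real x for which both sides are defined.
Claim: sinh²x + cosh²x = 1.
Test a specific point where both sides are defined: x = -2.
LHS = sinh²x + cosh²x ≈ 27.3082
RHS = 1 ≈ 1.0000
Since 27.3082 ≠ 1.0000, the equation fails at this point, so it cannot hold for every real x for which both sides are defined.
The correct hyperbolic identity is cosh²x - sinh²x = 1 (a difference); the sum sinh²x + cosh²x equals cosh(2x).

Conclusion: No, this is NOT an identity.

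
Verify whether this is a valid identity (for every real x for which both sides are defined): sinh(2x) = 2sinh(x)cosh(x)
Yes, this is an identity.

Claim: sinh(2x) = 2sinh(x)cosh(x).
Reasoning: 2sinh(x)cosh(x) = 2 · (e^x - e^-x)/2 · (e^x + e^-x)/2 = (e^(2x) - e^(-2x))/2 = sinh(2x).
So the two sides agree for every real x for which both sides are defined.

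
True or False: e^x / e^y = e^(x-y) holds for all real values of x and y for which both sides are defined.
True.

Claim: e^x / e^y = e^(x-y).
Reasoning: 1/e^y = e^(-y), so e^x / e^y = e^x · e^(-y) = e^(x + (-y)) = e^(x-y) by the product rule for exponents.
So the two sides agree for all real values of x and y for which both sides are defined.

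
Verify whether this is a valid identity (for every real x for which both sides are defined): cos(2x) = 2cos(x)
Claim: cos(2x) = 2cos(x).
Test a specific point where both sides are defined: x = 2π/3.
LHS = cos(2x) ≈ -0.5000
RHS = 2cos(x) ≈ -1.0000
Since -0.5000 ≠ -1.0000, the equation fails at this point, so it cannot hold for every real x for which both sides are defined.
The correct double-angle formula is cos(2x) = cos²x - sin²x.

Conclusion: No, this is NOT an identity.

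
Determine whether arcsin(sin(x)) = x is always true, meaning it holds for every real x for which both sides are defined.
No, this is NOT an identity.

Claim: arcsin(sin(x)) = x.
Test a specific point where both sides are defined: x = 2π/3.
LHS = arcsin(sin(x)) ≈ 1.0472
RHS = x ≈ 2.0944
Since 1.0472 ≠ 2.0944, the equation fails at this point, so it cannot hold for every real x for which both sides are defined.
arcsin only returns values in [-π/2, π/2], so arcsin(sin(x)) = x holds only for x in that interval, not for all real x.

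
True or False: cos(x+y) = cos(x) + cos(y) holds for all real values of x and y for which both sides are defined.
Claim: cos(x+y) = cos(x) + cos(y).
Test a specific point where both sides are defined: x = π/3, y = -π/2.
LHS = cos(x+y) ≈ 0.8660
RHS = cos(x) + cos(y) ≈ 0.5000
Since 0.8660 ≠ 0.5000, the equation fails at this point, so it cannot hold for all real values of x and y for which both sides are defined.
The correct expansion is cos(x+y) = cos(x)cos(y) - sin(x)sin(y); cosine is not additive.

Conclusion: False.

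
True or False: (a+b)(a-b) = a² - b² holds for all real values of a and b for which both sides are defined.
True.

Claim: (a+b)(a-b) = a² - b².
Reasoning: Expand: (a+b)(a-b) = a² - ab + ba - b² = a² - b² (the cross terms cancel).
So the two sides agree for all real values of a and b for which both sides are defined.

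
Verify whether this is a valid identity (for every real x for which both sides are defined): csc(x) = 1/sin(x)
Yes, this is an identity.

Claim: csc(x) = 1/sin(x).
Reasoning: csc(x) is by definition the reciprocal of sin(x), wherever sin(x) ≠ 0.
So the two sides agree for every real x for which both sides are defined.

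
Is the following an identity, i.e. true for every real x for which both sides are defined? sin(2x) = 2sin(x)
No, this is NOT an identity.

Claim: sin(2x) = 2sin(x).
Test a specific point where both sides are defined: x = -π/3.
LHS = sin(2x) ≈ -0.8660
RHS = 2sin(x) ≈ -1.7321
Since -0.8660 ≠ -1.7321, the equation fails at this point, so it cannot hold for every real x for which both sides are defined.
The correct double-angle formula is sin(2x) = 2sin(x)cos(x).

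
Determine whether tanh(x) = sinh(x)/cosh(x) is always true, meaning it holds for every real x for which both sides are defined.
Claim: tanh(x) = sinh(x)/cosh(x).
Reasoning: tanh(x) is defined as sinh(x)/cosh(x) = (e^x - e^-x)/(e^x + e^-x); cosh(x) ≥ 1 is never zero, so this holds for every real x.
So the two sides agree for every real x for which both sides are defined.

Conclusion: Yes, this is an identity.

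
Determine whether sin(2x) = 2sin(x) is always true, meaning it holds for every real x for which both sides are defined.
No, this is NOT an identity.

Claim: sin(2x) = 2sin(x).
Test a specific point where both sides are defined: x = -π/4.
LHS = sin(2x) ≈ -1.0000
RHS = 2sin(x) ≈ -1.4142
Since -1.0000 ≠ -1.4142, the equation fails at this point, so it cannot hold for every real x for which both sides are defined.
The correct double-angle formula is sin(2x) = 2sin(x)cos(x).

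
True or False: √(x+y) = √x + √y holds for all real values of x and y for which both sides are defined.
False.

Claim: √(x+y) = √x + √y.
Test a specific point where both sides are defined: x = 3, y = 3/2.
LHS = √(x+y) ≈ 2.1213
RHS = √x + √y ≈ 2.9568
Since 2.1213 ≠ 2.9568, the equation fails at this point, so it cannot hold for all real values of x and y for which both sides are defined.
Squaring the right side gives x + 2√(xy) + y, not x + y.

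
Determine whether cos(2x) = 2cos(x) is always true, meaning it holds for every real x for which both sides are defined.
Claim: cos(2x) = 2cos(x).
Test a specific point where both sides are defined: x = π/2.
LHS = cos(2x) ≈ -1.0000
RHS = 2cos(x) ≈ 0.0000
Since -1.0000 ≠ 0.0000, the equation fails at this point, so it cannot hold for every real x for which both sides are defined.
The correct double-angle formula is cos(2x) = cos²x - sin²x.

Conclusion: No, this is NOT an identity.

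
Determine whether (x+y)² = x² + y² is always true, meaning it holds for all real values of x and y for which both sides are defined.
Claim: (x+y)² = x² + y².
Test a specific point where both sides are defined: x = 5, y = 1/2.
LHS = (x+y)² ≈ 30.2500
RHS = x² + y² ≈ 25.2500
Since 30.2500 ≠ 25.2500, the equation fails at this point, so it cannot hold for all real values of x and y for which both sides are defined.
The correct expansion is (x+y)² = x² + 2xy + y²; the cross term 2xy is missing.

Conclusion: No, this is NOT an identity.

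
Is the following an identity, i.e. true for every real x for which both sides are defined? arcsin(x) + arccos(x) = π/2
Claim: arcsin(x) + arccos(x) = π/2.
Reasoning: Both sides are defined for -1 ≤ x ≤ 1. Let θ = arcsin(x), so sin θ = x and θ ∈ [-π/2, π/2]. Then cos(π/2 - θ) = sin θ = x and π/2 - θ ∈ [0, π], which is exactly the range of arccos, so arccos(x) = π/2 - θ. Adding: arcsin(x) + arccos(x) = θ + (π/2 - θ) = π/2.
So the two sides agree for every real x for which both sides are defined.

Conclusion: Yes, this is an identity.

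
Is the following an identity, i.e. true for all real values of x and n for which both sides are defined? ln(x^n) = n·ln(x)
Yes, this is an identity.

Claim: ln(x^n) = n·ln(x).
Reasoning: The right side requires x > 0. For x > 0, x^n = (e^(ln x))^n = e^(n·ln x), so taking ln of both sides gives ln(x^n) = n·ln(x).
So the two sides agree for all real values of x and n for which both sides are defined.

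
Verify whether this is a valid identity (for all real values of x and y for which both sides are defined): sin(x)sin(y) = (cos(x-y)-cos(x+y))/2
Claim: sin(x)sin(y) = (cos(x-y)-cos(x+y))/2.
Reasoning: cos(x-y) = cos(x)cos(y) + sin(x)sin(y) and cos(x+y) = cos(x)cos(y) - sin(x)sin(y). Subtracting, cos(x-y) - cos(x+y) = 2sin(x)sin(y); divide by 2.
So the two sides agree for all real values of x and y for which both sides are defined.

Conclusion: Yes, this is an identity.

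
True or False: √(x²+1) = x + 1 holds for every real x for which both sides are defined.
False.

Claim: √(x²+1) = x + 1.
Test a specific point where both sides are defined: x = -2.
LHS = √(x²+1) ≈ 2.2361
RHS = x + 1 ≈ -1.0000
Since 2.2361 ≠ -1.0000, the equation fails at this point, so it cannot hold for every real x for which both sides are defined.
(x+1)² = x² + 2x + 1 ≠ x² + 1 unless x = 0.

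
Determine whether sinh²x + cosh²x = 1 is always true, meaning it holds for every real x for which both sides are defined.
Claim: sinh²x + cosh²x = 1.
Test a specific point where both sides are defined: x = 1/2.
LHS = sinh²x + cosh²x ≈ 1.5431
RHS = 1 ≈ 1.0000
Since 1.5431 ≠ 1.0000, the equation fails at this point, so it cannot hold for every real x for which both sides are defined.
The correct hyperbolic identity is cosh²x - sinh²x = 1 (a difference); the sum sinh²x + cosh²x equals cosh(2x).

Conclusion: No, this is NOT an identity.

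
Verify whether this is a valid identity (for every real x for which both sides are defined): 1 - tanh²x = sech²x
Yes, this is an identity.

Claim: 1 - tanh²x = sech²x.
Reasoning: Divide cosh²x - sinh²x = 1 through by cosh²x (never zero): 1 - tanh²x = 1/cosh²x = sech²x.
So the two sides agree for every real x for which both sides are defined.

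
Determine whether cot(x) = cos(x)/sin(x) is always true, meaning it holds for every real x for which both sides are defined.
Claim: cot(x) = cos(x)/sin(x).
Reasoning: cot(x) is defined as 1/tan(x) = 1/(sin(x)/cos(x)) = cos(x)/sin(x), wherever sin(x) ≠ 0.
So the two sides agree for every real x for which both sides are defined.

Conclusion: Yes, this is an identity.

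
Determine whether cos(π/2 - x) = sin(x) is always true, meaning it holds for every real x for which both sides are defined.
Claim: cos(π/2 - x) = sin(x).
Reasoning: Use cos(u - v) = cos(u)cos(v) + sin(u)sin(v) with u = π/2, v = x: cos(π/2)cos(x) + sin(π/2)sin(x) = 0·cos(x) + 1·sin(x) = sin(x).
So the two sides agree for every real x for which both sides are defined.

Conclusion: Yes, this is an identity.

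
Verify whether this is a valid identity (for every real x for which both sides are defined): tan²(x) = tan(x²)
Claim: tan²(x) = tan(x²).
Test a specific point where both sides are defined: x = π.
LHS = tan²(x) ≈ 0.0000
RHS = tan(x²) ≈ 0.4767
Since 0.0000 ≠ 0.4767, the equation fails at this point, so it cannot hold for every real x for which both sides are defined.
tan²(x) means (tan x)², squaring the output; tan(x²) squares the input. These are different functions.

Conclusion: No, this is NOT an identity.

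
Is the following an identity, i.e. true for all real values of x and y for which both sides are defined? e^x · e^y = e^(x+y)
Claim: e^x · e^y = e^(x+y).
Reasoning: This is the law of exponents for a common base: multiplying powers adds exponents. E.g. from the series, (Σ x^j/j!)(Σ y^k/k!) = Σ_m (Σ_{j+k=m} x^j y^k/(j!k!)) = Σ_m (x+y)^m/m! by the binomial theorem.
So the two sides agree for all real values of x and y for which both sides are defined.

Conclusion: Yes, this is an identity.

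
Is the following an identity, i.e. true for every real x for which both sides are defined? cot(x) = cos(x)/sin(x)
Yes, this is an identity.

Claim: cot(x) = cos(x)/sin(x).
Reasoning: cot(x) is defined as 1/tan(x) = 1/(sin(x)/cos(x)) = cos(x)/sin(x), wherever sin(x) ≠ 0.
So the two sides agree for every real x for which both sides are defined.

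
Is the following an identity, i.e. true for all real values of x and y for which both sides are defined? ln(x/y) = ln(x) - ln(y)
Yes, this is an identity.

Claim: ln(x/y) = ln(x) - ln(y).
Reasoning: Both sides are simultaneously defined only when x, y > 0. Write x = e^p, y = e^q. Then x/y = e^(p-q), so ln(x/y) = p - q = ln(x) - ln(y).
So the two sides agree for all real values of x and y for which both sides are defined.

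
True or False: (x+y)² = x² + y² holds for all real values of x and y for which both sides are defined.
False.

Claim: (x+y)² = x² + y².
Test a specific point where both sides are defined: x = -3, y = -2.
LHS = (x+y)² ≈ 25.0000
RHS = x² + y² ≈ 13.0000
Since 25.0000 ≠ 13.0000, the equation fails at this point, so it cannot hold for all real values of x and y for which both sides are defined.
The correct expansion is (x+y)² = x² + 2xy + y²; the cross term 2xy is missing.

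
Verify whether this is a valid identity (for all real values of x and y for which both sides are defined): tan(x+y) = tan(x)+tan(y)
Claim: tan(x+y) = tan(x)+tan(y).
Test a specific point where both sides are defined: x = 2π/3, y = 3π/4.
LHS = tan(x+y) ≈ 3.7321
RHS = tan(x)+tan(y) ≈ -2.7321
Since 3.7321 ≠ -2.7321, the equation fails at this point, so it cannot hold for all real values of x and y for which both sides are defined.
The correct formula is tan(x+y) = (tan(x) + tan(y))/(1 - tan(x)tan(y)).

Conclusion: No, this is NOT an identity.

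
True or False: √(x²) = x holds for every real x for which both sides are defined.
False.

Claim: √(x²) = x.
Test a specific point where both sides are defined: x = -3.
LHS = √(x²) ≈ 3.0000
RHS = x ≈ -3.0000
Since 3.0000 ≠ -3.0000, the equation fails at this point, so it cannot hold for every real x for which both sides are defined.
√(x²) = |x|, which differs from x whenever x < 0 (both sides are defined for every real x).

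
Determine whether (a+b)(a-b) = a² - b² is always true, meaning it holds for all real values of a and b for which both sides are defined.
Claim: (a+b)(a-b) = a² - b².
Reasoning: Expand: (a+b)(a-b) = a² - ab + ba - b² = a² - b² (the cross terms cancel).
So the two sides agree for all real values of a and b for which both sides are defined.

Conclusion: Yes, this is an identity.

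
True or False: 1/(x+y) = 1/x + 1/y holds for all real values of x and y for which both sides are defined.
Claim: 1/(x+y) = 1/x + 1/y.
Test a specific point where both sides are defined: x = -2, y = 3/2.
LHS = 1/(x+y) ≈ -2.0000
RHS = 1/x + 1/y ≈ 0.1667
Since -2.0000 ≠ 0.1667, the equation fails at this point, so it cannot hold for all real values of x and y for which both sides are defined.
1/x + 1/y = (x+y)/(xy), which is not 1/(x+y).

Conclusion: False.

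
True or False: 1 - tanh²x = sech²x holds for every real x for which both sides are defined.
True.

Claim: 1 - tanh²x = sech²x.
Reasoning: Divide cosh²x - sinh²x = 1 through by cosh²x (never zero): 1 - tanh²x = 1/cosh²x = sech²x.
So the two sides agree for every real x for which both sides are defined.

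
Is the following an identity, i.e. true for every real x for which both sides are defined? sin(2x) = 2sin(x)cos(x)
Claim: sin(2x) = 2sin(x)cos(x).
Reasoning: Put y = x in the addition formula sin(x+y) = sin(x)cos(y) + cos(x)sin(y): sin(2x) = sin(x)cos(x) + cos(x)sin(x) = 2sin(x)cos(x).
So the two sides agree for every real x for which both sides are defined.

Conclusion: Yes, this is an identity.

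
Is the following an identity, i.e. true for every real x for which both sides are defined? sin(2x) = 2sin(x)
Claim: sin(2x) = 2sin(x).
Test a specific point where both sides are defined: x = -π/4.
LHS = sin(2x) ≈ -1.0000
RHS = 2sin(x) ≈ -1.4142
Since -1.0000 ≠ -1.4142, the equation fails at this point, so it cannot hold for every real x for which both sides are defined.
The correct double-angle formula is sin(2x) = 2sin(x)cos(x).

Conclusion: No, this is NOT an identity.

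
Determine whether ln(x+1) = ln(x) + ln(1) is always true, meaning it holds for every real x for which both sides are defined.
Claim: ln(x+1) = ln(x) + ln(1).
Test a specific point where both sides are defined: x = 5.
LHS = ln(x+1) ≈ 1.7918
RHS = ln(x) + ln(1) ≈ 1.6094
Since 1.7918 ≠ 1.6094, the equation fails at this point, so it cannot hold for every real x for which both sides are defined.
ln(1) = 0, so the right side is just ln(x), which differs from ln(x+1).

Conclusion: No, this is NOT an identity.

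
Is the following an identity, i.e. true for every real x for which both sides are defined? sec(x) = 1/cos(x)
Yes, this is an identity.

Claim: sec(x) = 1/cos(x).
Reasoning: sec(x) is by definition the reciprocal of cos(x), wherever cos(x) ≠ 0.
So the two sides agree for every real x for which both sides are defined.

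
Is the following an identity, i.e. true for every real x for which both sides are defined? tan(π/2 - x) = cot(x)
Yes, this is an identity.

Claim: tan(π/2 - x) = cot(x).
Reasoning: tan(π/2 - x) = sin(π/2 - x)/cos(π/2 - x) = cos(x)/sin(x) = cot(x), using the cofunction identities sin(π/2 - x) = cos(x) and cos(π/2 - x) = sin(x).
So the two sides agree for every real x for which both sides are defined.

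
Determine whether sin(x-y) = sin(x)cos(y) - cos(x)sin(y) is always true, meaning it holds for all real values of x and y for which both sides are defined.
Claim: sin(x-y) = sin(x)cos(y) - cos(x)sin(y).
Reasoning: Replace y by -y in sin(x+y) = sin(x)cos(y) + cos(x)sin(y) and use cos(-y) = cos(y), sin(-y) = -sin(y): sin(x-y) = sin(x)cos(y) - cos(x)sin(y).
So the two sides agree for all real values of x and y for which both sides are defined.

Conclusion: Yes, this is an identity.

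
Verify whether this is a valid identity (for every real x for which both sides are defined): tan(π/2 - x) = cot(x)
Yes, this is an identity.

Claim: tan(π/2 - x) = cot(x).
Reasoning: tan(π/2 - x) = sin(π/2 - x)/cos(π/2 - x) = cos(x)/sin(x) = cot(x), using the cofunction identities sin(π/2 - x) = cos(x) and cos(π/2 - x) = sin(x).
So the two sides agree for every real x for which both sides are defined.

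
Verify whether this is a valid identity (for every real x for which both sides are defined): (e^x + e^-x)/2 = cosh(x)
Claim: (e^x + e^-x)/2 = cosh(x).
Reasoning: This is exactly the definition of the hyperbolic cosine: cosh(x) := (e^x + e^-x)/2.
So the two sides agree for every real x for which both sides are defined.

Conclusion: Yes, this is an identity.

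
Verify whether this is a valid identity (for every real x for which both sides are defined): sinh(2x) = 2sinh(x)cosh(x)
Claim: sinh(2x) = 2sinh(x)cosh(x).
Reasoning: 2sinh(x)cosh(x) = 2 · (e^x - e^-x)/2 · (e^x + e^-x)/2 = (e^(2x) - e^(-2x))/2 = sinh(2x).
So the two sides agree for every real x for which both sides are defined.

Conclusion: Yes, this is an identity.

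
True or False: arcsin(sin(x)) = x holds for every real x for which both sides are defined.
Claim: arcsin(sin(x)) = x.
Test a specific point where both sides are defined: x = 2π/3.
LHS = arcsin(sin(x)) ≈ 1.0472
RHS = x ≈ 2.0944
Since 1.0472 ≠ 2.0944, the equation fails at this point, so it cannot hold for every real x for which both sides are defined.
arcsin only returns values in [-π/2, π/2], so arcsin(sin(x)) = x holds only for x in that interval, not for all real x.

Conclusion: False.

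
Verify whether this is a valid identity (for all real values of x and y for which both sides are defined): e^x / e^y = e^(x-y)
Claim: e^x / e^y = e^(x-y).
Reasoning: 1/e^y = e^(-y), so e^x / e^y = e^x · e^(-y) = e^(x + (-y)) = e^(x-y) by the product rule for exponents.
So the two sides agree for all real values of x and y for which both sides are defined.

Conclusion: Yes, this is an identity.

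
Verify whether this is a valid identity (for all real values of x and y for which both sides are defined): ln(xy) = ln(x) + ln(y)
Yes, this is an identity.

Claim: ln(xy) = ln(x) + ln(y).
Reasoning: Both sides are simultaneously defined only when x, y > 0. Write x = e^p, y = e^q (p = ln x, q = ln y). Then xy = e^p · e^q = e^(p+q), so ln(xy) = p + q = ln(x) + ln(y).
So the two sides agree for all real values of x and y for which both sides are defined.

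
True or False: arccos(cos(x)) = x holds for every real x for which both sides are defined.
Claim: arccos(cos(x)) = x.
Test a specific point where both sides are defined: x = -π/4.
LHS = arccos(cos(x)) ≈ 0.7854
RHS = x ≈ -0.7854
Since 0.7854 ≠ -0.7854, the equation fails at this point, so it cannot hold for every real x for which both sides are defined.
arccos only returns values in [0, π], so arccos(cos(x)) = x holds only for x in that interval, not for all real x.

Conclusion: False.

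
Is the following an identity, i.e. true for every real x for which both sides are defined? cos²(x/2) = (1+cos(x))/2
Claim: cos²(x/2) = (1+cos(x))/2.
Reasoning: Use cos(2θ) = 2cos²θ - 1 with θ = x/2: cos(x) = 2cos²(x/2) - 1. Solving for cos²(x/2) gives (1 + cos(x))/2.
So the two sides agree for every real x for which both sides are defined.

Conclusion: Yes, this is an identity.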